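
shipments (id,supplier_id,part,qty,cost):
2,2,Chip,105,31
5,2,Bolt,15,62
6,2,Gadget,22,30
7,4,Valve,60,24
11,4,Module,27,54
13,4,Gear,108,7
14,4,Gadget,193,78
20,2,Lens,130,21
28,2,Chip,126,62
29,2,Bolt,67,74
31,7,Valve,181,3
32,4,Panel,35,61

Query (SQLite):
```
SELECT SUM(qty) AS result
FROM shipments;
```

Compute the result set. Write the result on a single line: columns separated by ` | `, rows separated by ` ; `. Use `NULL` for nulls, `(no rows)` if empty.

All qty values: [105, 15, 22, 60, 27, 108, 193, 130, 126, 67, 181, 35].
SUM of non-NULL values = 1069.

1069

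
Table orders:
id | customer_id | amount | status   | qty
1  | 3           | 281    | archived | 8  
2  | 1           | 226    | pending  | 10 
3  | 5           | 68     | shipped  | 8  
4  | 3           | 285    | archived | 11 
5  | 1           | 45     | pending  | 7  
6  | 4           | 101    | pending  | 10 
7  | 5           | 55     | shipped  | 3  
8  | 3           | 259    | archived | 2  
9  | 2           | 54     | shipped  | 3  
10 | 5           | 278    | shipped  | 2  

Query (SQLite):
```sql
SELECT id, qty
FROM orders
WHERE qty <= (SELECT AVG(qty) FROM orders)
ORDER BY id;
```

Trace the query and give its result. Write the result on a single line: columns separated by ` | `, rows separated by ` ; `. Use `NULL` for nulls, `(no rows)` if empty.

7 | 3 ; 8 | 2 ; 9 | 3 ; 10 | 2

Scalar subquery: AVG(qty) over all orders rows = 6.4.
Keep rows where qty <= that value.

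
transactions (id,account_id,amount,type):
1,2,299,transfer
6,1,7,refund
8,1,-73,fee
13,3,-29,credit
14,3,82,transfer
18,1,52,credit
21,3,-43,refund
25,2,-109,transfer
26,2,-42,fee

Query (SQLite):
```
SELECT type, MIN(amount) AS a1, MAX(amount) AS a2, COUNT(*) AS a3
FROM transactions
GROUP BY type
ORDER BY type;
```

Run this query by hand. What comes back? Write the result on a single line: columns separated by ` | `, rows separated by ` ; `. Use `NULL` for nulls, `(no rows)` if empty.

credit | -29 | 52 | 2 ; fee | -73 | -42 | 2 ; refund | -43 | 7 | 2 ; transfer | -109 | 299 | 3

Group transactions by type.
Per group compute: MIN(amount), MAX(amount), COUNT(*).
  credit: ids {13, 18} → MIN(amount)=-29, MAX(amount)=52, COUNT(*)=2
  fee: ids {8, 26} → MIN(amount)=-73, MAX(amount)=-42, COUNT(*)=2
  refund: ids {6, 21} → MIN(amount)=-43, MAX(amount)=7, COUNT(*)=2
  transfer: ids {1, 14, 25} → MIN(amount)=-109, MAX(amount)=299, COUNT(*)=3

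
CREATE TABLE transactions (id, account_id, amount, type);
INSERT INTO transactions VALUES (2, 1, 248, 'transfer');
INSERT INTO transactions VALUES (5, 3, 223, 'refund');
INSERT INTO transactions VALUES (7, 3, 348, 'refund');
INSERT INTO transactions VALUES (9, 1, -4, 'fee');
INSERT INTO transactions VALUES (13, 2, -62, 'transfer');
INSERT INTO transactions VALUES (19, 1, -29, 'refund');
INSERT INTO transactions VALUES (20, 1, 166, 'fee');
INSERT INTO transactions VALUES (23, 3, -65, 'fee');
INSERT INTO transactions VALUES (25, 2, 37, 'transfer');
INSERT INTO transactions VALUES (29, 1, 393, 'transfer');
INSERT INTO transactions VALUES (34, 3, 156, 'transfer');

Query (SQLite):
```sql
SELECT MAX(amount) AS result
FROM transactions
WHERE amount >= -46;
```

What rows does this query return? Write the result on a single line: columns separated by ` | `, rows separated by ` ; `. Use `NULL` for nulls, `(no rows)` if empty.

393

Rows where amount >= -46 → amount values: [248, 223, 348, -4, -29, 166, 37, 393, 156].
MAX of non-NULL values = 393.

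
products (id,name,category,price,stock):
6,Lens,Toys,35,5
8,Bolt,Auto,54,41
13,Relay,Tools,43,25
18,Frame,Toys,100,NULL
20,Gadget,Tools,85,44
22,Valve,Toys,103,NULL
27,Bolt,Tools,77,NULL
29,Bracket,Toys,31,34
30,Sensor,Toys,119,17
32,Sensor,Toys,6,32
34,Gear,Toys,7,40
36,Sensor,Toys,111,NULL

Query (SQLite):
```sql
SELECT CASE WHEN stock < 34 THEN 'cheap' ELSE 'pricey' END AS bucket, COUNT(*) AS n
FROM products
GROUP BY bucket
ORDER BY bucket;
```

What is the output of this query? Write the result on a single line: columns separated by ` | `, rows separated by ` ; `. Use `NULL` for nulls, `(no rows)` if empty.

Bucket rows by stock < 34 → 'cheap' else 'pricey'; count each bucket.
NULL < 34 is unknown, so NULL stock falls into ELSE → 'pricey'.

cheap | 4 ; pricey | 8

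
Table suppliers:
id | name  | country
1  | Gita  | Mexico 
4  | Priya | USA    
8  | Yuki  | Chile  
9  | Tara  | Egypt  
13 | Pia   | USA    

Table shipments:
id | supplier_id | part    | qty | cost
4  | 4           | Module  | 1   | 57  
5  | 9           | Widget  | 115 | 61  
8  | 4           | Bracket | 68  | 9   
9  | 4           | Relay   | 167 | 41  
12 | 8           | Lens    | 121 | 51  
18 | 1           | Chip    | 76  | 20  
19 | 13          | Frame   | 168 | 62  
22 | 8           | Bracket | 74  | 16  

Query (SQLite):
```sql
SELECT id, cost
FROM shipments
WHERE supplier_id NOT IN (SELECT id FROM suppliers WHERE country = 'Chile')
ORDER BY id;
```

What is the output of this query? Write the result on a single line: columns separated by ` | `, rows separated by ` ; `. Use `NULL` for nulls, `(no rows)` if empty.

4 | 57 ; 5 | 61 ; 8 | 9 ; 9 | 41 ; 18 | 20 ; 19 | 62

Inner query: suppliers.id where country = 'Chile'.
Outer: keep shipments rows whose supplier_id is not in that set.
Inner query → {8}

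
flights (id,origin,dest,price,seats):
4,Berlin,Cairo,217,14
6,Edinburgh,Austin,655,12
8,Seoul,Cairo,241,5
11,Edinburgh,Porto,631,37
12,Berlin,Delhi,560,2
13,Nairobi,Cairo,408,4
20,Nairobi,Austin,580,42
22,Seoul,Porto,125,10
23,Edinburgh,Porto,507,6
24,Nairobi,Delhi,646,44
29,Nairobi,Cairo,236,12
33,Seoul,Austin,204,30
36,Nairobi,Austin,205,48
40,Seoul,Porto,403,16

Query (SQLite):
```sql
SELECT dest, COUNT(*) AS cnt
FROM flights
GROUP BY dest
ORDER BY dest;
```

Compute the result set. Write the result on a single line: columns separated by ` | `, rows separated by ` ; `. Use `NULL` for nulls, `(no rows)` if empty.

Partition flights by dest; compute COUNT(*) within each group.
  Austin: ids {6, 20, 33, 36} → COUNT(*)=4
  Cairo: ids {4, 8, 13, 29} → COUNT(*)=4
  Delhi: ids {12, 24} → COUNT(*)=2
  Porto: ids {11, 22, 23, 40} → COUNT(*)=4

Austin | 4 ; Cairo | 4 ; Delhi | 2 ; Porto | 4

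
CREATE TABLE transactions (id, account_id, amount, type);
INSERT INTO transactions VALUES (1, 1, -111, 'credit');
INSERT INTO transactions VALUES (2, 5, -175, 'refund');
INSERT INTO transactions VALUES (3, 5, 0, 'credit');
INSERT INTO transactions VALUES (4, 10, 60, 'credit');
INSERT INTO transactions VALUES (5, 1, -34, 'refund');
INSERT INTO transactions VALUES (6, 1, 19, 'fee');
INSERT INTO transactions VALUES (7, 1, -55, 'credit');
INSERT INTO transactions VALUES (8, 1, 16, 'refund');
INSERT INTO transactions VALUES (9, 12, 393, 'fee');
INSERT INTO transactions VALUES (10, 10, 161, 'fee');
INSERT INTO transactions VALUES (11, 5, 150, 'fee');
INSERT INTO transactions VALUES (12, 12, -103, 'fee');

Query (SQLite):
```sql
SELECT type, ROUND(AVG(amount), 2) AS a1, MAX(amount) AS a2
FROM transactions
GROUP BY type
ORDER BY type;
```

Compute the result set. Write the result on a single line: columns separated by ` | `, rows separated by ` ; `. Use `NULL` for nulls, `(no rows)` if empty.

credit | -26.5 | 60 ; fee | 124 | 393 ; refund | -64.33 | 16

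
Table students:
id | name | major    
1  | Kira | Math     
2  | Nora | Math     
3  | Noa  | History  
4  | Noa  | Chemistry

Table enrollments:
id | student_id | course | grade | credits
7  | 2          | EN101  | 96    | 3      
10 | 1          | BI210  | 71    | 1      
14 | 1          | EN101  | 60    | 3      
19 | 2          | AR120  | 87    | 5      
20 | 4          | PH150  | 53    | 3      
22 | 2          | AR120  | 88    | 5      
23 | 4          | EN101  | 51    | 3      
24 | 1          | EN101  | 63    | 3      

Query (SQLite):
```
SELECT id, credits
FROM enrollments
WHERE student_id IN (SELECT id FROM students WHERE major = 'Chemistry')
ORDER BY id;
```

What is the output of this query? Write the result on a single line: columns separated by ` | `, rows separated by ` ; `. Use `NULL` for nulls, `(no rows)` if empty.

20 | 3 ; 23 | 3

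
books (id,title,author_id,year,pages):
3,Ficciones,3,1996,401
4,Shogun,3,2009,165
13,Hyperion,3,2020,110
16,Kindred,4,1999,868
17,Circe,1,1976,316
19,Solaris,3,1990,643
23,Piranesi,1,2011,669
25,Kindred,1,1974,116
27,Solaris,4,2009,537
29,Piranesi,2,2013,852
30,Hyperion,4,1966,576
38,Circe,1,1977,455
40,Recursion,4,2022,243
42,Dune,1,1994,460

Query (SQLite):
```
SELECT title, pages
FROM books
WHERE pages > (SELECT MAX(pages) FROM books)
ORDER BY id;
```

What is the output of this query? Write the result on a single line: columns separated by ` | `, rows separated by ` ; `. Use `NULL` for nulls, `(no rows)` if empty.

Scalar subquery: MAX(pages) over all books rows = 868.
Keep rows where pages > that value.

(no rows)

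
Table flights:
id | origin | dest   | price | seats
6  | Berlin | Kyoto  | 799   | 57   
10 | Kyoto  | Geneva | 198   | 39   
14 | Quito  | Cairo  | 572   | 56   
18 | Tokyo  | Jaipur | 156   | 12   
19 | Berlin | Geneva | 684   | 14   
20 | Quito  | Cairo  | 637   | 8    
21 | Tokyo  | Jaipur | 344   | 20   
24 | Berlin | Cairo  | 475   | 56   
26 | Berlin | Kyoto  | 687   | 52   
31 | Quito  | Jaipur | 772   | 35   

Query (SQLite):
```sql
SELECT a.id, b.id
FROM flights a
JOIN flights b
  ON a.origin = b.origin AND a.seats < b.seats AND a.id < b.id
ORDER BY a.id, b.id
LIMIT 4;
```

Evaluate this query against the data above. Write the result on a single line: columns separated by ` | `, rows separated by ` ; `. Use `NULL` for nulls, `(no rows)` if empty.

18 | 21 ; 19 | 24 ; 19 | 26 ; 20 | 31

Pairs (a,b) with same origin, a.seats < b.seats, a.id < b.id.
origin groups: Berlin:{6,19,24,26} Kyoto:{10} Quito:{14,20,31} Tokyo:{18,21}
Ordered by (a.id, b.id); first 4.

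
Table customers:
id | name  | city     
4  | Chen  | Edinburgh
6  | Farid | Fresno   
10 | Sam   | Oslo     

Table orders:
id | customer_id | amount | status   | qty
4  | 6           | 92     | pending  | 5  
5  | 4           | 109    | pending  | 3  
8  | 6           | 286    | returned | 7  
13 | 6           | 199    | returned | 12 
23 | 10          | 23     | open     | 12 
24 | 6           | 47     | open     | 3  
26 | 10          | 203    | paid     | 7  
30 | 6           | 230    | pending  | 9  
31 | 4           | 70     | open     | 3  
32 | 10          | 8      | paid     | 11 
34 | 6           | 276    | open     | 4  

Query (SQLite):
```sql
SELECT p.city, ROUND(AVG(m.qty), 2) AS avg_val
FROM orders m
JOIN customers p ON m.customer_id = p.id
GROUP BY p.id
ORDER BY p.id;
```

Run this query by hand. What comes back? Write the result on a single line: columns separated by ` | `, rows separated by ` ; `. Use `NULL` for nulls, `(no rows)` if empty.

Edinburgh | 3 ; Fresno | 6.67 ; Oslo | 10

Join each orders row to its customers via customer_id.
Group joined rows by customers.id; compute ROUND(AVG(m.qty), 2) per group.
  4: ids {5, 31} → ROUND(AVG(m.qty), 2)=3
  6: ids {4, 8, 13, 24, 30, 34} → ROUND(AVG(m.qty), 2)=6.67
  10: ids {23, 26, 32} → ROUND(AVG(m.qty), 2)=10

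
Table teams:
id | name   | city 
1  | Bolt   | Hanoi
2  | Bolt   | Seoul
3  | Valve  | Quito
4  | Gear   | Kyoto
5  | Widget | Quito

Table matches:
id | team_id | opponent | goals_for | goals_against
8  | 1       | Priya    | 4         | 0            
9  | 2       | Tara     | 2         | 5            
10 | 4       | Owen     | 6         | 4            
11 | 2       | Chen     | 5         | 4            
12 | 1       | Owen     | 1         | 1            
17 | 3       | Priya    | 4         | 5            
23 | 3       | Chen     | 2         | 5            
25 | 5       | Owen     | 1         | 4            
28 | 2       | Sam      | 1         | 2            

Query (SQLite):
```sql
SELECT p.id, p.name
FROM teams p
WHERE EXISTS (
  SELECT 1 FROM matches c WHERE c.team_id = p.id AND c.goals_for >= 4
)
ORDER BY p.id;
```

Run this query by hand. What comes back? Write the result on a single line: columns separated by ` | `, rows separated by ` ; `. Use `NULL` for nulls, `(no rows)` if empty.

1 | Bolt ; 2 | Bolt ; 3 | Valve ; 4 | Gear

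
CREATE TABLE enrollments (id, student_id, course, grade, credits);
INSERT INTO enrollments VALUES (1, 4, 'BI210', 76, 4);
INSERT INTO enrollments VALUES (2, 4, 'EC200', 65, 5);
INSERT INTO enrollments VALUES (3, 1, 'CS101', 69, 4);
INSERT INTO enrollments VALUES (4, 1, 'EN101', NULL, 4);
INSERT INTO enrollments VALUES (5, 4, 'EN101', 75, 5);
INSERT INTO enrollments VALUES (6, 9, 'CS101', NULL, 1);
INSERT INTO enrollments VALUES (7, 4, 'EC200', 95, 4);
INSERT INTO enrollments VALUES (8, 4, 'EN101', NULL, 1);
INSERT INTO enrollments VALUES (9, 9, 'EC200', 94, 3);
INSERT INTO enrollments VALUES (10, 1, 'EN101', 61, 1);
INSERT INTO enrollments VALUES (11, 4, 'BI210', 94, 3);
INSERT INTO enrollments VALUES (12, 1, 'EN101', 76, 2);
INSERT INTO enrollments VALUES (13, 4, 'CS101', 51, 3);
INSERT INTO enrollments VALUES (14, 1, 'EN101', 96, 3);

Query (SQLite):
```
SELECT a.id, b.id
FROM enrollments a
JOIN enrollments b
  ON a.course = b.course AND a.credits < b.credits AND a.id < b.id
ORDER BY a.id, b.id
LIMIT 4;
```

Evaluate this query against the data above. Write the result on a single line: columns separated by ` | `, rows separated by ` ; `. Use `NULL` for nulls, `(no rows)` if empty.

4 | 5 ; 6 | 13 ; 8 | 12 ; 8 | 14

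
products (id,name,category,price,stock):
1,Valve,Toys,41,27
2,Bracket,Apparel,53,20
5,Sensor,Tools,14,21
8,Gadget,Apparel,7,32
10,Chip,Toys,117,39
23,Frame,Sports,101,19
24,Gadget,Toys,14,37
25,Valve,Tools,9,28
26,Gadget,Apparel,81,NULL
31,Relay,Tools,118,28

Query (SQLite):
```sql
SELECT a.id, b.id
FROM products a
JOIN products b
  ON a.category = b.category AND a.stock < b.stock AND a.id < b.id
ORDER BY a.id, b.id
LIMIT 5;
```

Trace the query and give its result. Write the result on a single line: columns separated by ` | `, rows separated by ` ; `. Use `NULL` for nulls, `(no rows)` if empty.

Pairs (a,b) with same category, a.stock < b.stock, a.id < b.id.
category groups: Apparel:{2,8,26} Sports:{23} Tools:{5,25,31} Toys:{1,10,24}
Ordered by (a.id, b.id); first 5.

1 | 10 ; 1 | 24 ; 2 | 8 ; 5 | 25 ; 5 | 31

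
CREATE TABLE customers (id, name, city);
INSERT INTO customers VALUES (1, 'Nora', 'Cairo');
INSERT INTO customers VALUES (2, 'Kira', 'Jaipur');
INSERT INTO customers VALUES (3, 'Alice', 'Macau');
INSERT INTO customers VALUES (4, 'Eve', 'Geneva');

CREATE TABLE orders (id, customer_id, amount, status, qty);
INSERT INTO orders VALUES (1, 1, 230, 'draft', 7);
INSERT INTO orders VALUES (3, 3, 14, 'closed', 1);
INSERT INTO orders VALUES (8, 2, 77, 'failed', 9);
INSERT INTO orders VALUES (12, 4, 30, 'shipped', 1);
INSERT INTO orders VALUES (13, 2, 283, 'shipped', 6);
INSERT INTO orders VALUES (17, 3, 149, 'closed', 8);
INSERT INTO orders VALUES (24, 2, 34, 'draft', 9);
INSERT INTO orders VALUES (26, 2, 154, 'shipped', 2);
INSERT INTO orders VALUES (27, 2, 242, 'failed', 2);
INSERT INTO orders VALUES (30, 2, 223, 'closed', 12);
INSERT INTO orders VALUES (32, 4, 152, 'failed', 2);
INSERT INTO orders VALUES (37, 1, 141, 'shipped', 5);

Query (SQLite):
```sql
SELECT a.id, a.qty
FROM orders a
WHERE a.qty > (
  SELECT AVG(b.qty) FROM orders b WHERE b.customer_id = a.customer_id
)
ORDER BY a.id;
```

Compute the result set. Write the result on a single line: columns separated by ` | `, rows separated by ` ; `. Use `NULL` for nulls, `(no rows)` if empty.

1 | 7 ; 8 | 9 ; 17 | 8 ; 24 | 9 ; 30 | 12 ; 32 | 2

For each orders row a, compute AVG(qty) over rows sharing a.customer_id.
Keep row a if a.qty > that per-group AVG.
  customer_id=1: AVG(qty) = 6.0
  customer_id=2: AVG(qty) = 6.666667
  customer_id=3: AVG(qty) = 4.5
  customer_id=4: AVG(qty) = 1.5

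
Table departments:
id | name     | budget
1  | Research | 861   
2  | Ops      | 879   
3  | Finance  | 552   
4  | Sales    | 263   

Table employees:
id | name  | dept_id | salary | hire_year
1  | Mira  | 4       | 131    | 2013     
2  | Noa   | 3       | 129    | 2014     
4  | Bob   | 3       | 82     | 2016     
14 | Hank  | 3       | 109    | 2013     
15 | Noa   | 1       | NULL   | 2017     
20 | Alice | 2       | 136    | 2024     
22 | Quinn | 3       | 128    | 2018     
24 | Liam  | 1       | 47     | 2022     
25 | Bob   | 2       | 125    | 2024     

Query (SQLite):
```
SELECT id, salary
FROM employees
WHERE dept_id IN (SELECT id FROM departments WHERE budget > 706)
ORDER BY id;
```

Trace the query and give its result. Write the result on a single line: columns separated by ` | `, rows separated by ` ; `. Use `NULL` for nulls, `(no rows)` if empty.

Inner query: departments.id where budget > 706.
Outer: keep employees rows whose dept_id is in that set.
Inner query → {1, 2}

15 | NULL ; 20 | 136 ; 24 | 47 ; 25 | 125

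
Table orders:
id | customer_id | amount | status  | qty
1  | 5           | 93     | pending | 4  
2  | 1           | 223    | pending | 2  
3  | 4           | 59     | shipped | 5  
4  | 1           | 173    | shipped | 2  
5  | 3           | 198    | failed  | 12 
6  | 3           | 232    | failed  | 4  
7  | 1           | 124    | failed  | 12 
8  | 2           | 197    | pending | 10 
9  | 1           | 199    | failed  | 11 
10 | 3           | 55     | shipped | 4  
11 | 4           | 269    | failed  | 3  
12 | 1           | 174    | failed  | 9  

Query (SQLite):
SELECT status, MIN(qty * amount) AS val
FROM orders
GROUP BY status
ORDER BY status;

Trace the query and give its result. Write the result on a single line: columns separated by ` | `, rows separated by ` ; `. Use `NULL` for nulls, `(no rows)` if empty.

failed | 807 ; pending | 372 ; shipped | 220

For each row compute qty * amount.
Group by status; take MIN of the expression per group.
  failed: ids {5, 6, 7, 9, 11, 12} → MIN(qty * amount)=807
  pending: ids {1, 2, 8} → MIN(qty * amount)=372
  shipped: ids {3, 4, 10} → MIN(qty * amount)=220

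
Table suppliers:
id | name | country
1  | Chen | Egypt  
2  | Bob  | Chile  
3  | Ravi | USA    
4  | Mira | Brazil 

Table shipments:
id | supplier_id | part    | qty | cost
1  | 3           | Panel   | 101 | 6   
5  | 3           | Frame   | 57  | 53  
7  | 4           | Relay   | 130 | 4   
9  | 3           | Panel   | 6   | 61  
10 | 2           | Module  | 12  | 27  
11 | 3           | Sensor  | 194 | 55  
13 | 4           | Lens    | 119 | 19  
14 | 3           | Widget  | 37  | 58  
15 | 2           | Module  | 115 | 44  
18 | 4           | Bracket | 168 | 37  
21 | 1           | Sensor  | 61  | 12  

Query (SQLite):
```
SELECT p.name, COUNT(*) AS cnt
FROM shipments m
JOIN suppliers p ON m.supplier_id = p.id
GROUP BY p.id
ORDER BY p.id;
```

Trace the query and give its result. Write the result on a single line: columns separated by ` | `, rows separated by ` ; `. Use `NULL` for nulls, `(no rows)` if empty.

Chen | 1 ; Bob | 2 ; Ravi | 5 ; Mira | 3

Join each shipments row to its suppliers via supplier_id.
Group joined rows by suppliers.id; compute COUNT(*) per group.
  1: ids {21} → COUNT(*)=1
  2: ids {10, 15} → COUNT(*)=2
  3: ids {1, 5, 9, 11, 14} → COUNT(*)=5
  4: ids {7, 13, 18} → COUNT(*)=3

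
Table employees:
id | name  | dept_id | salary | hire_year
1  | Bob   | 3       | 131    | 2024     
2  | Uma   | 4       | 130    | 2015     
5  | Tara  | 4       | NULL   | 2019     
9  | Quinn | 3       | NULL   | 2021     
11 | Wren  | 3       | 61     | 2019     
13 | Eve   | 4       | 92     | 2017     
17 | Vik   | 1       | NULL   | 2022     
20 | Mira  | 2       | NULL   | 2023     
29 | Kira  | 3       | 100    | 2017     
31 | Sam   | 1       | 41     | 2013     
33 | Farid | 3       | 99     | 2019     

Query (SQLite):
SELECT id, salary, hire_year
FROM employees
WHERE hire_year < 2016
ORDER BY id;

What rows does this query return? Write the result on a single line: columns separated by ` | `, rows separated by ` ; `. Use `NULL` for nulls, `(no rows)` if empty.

2 | 130 | 2015 ; 31 | 41 | 2013

hire_year < 2016: ids {2, 31}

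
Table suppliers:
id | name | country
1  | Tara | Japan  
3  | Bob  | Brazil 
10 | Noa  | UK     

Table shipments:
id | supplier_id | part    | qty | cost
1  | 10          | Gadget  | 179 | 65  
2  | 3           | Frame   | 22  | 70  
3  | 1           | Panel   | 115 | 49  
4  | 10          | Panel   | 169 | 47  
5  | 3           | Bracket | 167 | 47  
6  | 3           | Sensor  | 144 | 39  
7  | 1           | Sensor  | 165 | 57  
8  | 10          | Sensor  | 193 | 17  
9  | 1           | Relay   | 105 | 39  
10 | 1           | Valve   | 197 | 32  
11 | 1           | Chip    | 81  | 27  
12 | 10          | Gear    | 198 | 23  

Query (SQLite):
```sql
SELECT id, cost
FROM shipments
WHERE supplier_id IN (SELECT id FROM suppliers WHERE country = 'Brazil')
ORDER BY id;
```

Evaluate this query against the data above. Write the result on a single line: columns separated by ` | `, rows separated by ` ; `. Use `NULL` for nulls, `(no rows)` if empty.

Inner query: suppliers.id where country = 'Brazil'.
Outer: keep shipments rows whose supplier_id is in that set.
Inner query → {3}

2 | 70 ; 5 | 47 ; 6 | 39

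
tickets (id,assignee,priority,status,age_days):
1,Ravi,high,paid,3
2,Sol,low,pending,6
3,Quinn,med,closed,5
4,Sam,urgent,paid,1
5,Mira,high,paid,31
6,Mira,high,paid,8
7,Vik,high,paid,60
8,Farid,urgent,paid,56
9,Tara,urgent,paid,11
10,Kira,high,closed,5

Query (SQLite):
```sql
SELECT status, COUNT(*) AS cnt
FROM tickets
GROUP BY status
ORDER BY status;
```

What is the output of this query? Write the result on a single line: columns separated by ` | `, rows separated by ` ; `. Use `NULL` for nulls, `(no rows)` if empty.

Partition tickets by status; compute COUNT(*) within each group.
  closed: ids {3, 10} → COUNT(*)=2
  paid: ids {1, 4, 5, 6, 7, 8, 9} → COUNT(*)=7
  pending: ids {2} → COUNT(*)=1

closed | 2 ; paid | 7 ; pending | 1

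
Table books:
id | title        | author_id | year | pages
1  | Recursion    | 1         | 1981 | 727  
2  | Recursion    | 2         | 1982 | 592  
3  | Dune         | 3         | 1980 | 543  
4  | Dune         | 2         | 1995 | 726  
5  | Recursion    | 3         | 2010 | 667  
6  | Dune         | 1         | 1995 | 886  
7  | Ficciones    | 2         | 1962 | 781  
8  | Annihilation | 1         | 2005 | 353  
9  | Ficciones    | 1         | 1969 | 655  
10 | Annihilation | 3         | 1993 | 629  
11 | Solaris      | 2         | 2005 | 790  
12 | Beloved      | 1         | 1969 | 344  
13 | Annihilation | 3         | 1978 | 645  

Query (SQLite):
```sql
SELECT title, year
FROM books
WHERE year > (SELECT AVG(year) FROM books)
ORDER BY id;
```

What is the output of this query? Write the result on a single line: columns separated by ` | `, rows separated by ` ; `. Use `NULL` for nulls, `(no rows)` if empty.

Scalar subquery: AVG(year) over all books rows = 1986.461538 (≈; comparison uses full precision).
Keep rows where year > that value.

Dune | 1995 ; Recursion | 2010 ; Dune | 1995 ; Annihilation | 2005 ; Annihilation | 1993 ; Solaris | 2005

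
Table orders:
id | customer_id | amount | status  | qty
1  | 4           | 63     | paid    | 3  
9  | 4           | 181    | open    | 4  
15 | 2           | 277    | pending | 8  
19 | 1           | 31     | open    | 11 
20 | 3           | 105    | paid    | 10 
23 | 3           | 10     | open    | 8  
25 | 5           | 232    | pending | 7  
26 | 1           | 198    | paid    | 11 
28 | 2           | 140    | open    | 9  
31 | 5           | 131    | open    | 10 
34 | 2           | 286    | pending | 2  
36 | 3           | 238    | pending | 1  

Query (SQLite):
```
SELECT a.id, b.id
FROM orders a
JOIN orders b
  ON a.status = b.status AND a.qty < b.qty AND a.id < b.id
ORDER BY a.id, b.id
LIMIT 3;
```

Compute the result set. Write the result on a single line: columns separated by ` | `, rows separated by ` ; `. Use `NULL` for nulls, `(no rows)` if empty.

1 | 20 ; 1 | 26 ; 9 | 19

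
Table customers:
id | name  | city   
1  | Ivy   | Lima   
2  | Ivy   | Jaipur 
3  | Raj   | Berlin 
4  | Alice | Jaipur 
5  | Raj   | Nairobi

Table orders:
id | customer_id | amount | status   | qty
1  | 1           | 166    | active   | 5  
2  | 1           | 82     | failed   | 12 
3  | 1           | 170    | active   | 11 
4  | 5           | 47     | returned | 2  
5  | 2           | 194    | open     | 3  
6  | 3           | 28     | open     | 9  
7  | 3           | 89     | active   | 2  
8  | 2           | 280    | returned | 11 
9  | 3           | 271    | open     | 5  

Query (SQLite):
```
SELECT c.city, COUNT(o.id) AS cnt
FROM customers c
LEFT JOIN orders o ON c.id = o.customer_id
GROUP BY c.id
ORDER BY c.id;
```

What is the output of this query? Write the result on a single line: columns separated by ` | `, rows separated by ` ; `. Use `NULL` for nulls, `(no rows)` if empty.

LEFT JOIN keeps every customers row; unmatched ones get NULL for orders columns.
Group by customers.id and compute COUNT(o.id). COUNT(col) of an all-NULL group is 0.
  1: ids {1, 2, 3} → COUNT(o.id)=3
  2: ids {5, 8} → COUNT(o.id)=2
  3: ids {6, 7, 9} → COUNT(o.id)=3
  4: ids {—} → COUNT(o.id)=0
  5: ids {4} → COUNT(o.id)=1

Lima | 3 ; Jaipur | 2 ; Berlin | 3 ; Jaipur | 0 ; Nairobi | 1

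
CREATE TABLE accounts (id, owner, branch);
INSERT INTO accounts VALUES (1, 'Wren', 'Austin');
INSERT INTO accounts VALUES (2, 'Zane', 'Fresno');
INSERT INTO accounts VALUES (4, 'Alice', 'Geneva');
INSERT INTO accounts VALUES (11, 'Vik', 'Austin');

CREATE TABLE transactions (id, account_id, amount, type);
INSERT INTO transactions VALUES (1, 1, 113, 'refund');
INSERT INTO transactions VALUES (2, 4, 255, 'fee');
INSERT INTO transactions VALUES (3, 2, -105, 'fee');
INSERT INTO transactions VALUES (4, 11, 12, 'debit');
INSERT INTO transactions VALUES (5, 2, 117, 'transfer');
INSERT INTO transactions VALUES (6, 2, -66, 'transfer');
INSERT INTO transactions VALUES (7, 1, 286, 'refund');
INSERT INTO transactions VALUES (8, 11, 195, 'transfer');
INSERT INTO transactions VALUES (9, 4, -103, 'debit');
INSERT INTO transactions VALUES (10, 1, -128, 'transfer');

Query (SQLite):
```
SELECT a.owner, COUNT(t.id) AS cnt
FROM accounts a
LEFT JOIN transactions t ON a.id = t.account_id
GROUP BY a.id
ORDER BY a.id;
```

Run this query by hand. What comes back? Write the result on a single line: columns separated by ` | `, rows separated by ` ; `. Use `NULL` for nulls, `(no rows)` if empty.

LEFT JOIN keeps every accounts row; unmatched ones get NULL for transactions columns.
Group by accounts.id and compute COUNT(t.id). COUNT(col) of an all-NULL group is 0.
  1: ids {1, 7, 10} → COUNT(t.id)=3
  2: ids {3, 5, 6} → COUNT(t.id)=3
  4: ids {2, 9} → COUNT(t.id)=2
  11: ids {4, 8} → COUNT(t.id)=2

Wren | 3 ; Zane | 3 ; Alice | 2 ; Vik | 2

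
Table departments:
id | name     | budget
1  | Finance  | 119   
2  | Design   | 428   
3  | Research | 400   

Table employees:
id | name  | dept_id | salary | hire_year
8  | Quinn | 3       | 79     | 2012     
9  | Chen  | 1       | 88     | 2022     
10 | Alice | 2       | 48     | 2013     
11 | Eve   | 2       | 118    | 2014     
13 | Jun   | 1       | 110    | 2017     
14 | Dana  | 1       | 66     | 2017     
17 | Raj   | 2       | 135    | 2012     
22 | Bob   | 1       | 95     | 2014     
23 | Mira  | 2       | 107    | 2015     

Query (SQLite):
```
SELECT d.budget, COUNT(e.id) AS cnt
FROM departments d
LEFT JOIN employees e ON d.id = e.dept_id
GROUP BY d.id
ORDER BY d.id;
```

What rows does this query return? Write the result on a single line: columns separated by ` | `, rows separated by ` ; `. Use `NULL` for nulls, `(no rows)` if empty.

LEFT JOIN keeps every departments row; unmatched ones get NULL for employees columns.
Group by departments.id and compute COUNT(e.id). COUNT(col) of an all-NULL group is 0.
  1: ids {9, 13, 14, 22} → COUNT(e.id)=4
  2: ids {10, 11, 17, 23} → COUNT(e.id)=4
  3: ids {8} → COUNT(e.id)=1

119 | 4 ; 428 | 4 ; 400 | 1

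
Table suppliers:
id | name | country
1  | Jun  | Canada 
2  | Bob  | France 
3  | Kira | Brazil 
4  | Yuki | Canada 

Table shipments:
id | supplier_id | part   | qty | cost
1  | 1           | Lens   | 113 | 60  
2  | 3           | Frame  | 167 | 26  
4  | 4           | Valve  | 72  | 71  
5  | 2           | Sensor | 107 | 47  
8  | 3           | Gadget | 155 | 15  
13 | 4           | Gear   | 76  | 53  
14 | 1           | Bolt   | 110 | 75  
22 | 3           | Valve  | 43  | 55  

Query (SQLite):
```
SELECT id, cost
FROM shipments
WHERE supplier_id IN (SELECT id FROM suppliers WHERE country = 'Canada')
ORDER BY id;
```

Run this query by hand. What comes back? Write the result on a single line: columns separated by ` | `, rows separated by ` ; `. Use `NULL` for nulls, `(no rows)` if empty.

1 | 60 ; 4 | 71 ; 13 | 53 ; 14 | 75

Inner query: suppliers.id where country = 'Canada'.
Outer: keep shipments rows whose supplier_id is in that set.
Inner query → {1, 4}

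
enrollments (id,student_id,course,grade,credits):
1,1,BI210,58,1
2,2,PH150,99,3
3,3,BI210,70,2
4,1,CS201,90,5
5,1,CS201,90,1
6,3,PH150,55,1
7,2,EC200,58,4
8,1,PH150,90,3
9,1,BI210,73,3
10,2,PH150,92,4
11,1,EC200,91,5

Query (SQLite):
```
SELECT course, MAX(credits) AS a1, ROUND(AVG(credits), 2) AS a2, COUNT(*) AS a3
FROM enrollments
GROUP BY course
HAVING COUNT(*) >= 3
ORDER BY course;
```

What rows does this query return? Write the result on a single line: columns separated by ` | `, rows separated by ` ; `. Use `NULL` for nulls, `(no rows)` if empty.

BI210 | 3 | 2 | 3 ; PH150 | 4 | 2.75 | 4

Group enrollments by course.
Per group compute: MAX(credits), ROUND(AVG(credits), 2), COUNT(*).
HAVING: drop groups with fewer than 3 rows.
  BI210: ids {1, 3, 9} → MAX(credits)=3, ROUND(AVG(credits), 2)=2, COUNT(*)=3
  CS201: ids {4, 5} → MAX(credits)=5, ROUND(AVG(credits), 2)=3, COUNT(*)=2
  EC200: ids {7, 11} → MAX(credits)=5, ROUND(AVG(credits), 2)=4.5, COUNT(*)=2
  PH150: ids {2, 6, 8, 10} → MAX(credits)=4, ROUND(AVG(credits), 2)=2.75, COUNT(*)=4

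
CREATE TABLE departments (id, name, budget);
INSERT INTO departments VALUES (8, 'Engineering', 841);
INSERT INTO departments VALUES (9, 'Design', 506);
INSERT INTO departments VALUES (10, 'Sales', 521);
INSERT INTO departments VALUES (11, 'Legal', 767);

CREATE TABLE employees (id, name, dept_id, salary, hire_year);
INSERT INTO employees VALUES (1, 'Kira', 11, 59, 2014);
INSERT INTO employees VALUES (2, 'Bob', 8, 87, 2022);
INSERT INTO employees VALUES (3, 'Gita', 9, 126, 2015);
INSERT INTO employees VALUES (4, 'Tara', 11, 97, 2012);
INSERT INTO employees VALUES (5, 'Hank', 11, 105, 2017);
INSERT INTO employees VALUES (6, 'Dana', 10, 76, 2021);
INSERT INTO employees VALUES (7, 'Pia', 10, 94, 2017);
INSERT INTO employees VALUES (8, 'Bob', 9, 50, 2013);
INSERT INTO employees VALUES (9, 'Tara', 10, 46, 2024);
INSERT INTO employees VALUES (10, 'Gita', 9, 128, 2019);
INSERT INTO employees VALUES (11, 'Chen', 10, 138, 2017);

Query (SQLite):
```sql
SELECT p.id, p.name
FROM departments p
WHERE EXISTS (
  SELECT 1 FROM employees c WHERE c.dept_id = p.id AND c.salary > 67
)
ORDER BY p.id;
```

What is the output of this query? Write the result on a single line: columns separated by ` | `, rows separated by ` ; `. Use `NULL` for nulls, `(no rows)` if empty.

8 | Engineering ; 9 | Design ; 10 | Sales ; 11 | Legal

For each departments row, check whether any employees with matching dept_id has salary > 67.
Keep rows where that is true.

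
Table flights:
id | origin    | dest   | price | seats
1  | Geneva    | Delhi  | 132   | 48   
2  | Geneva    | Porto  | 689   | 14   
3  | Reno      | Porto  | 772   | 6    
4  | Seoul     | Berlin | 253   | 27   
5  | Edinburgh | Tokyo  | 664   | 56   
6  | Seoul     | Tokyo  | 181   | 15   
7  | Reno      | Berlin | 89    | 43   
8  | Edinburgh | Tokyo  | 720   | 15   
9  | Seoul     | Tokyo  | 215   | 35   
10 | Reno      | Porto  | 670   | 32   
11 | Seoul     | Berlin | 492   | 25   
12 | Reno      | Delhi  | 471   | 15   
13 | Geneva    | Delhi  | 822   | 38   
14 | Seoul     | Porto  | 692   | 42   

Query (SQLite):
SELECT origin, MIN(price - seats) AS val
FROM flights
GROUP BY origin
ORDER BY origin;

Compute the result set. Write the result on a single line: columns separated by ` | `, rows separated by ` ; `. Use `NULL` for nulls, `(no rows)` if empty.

Edinburgh | 608 ; Geneva | 84 ; Reno | 46 ; Seoul | 166

For each row compute price - seats.
Group by origin; take MIN of the expression per group.
  Edinburgh: ids {5, 8} → MIN(price - seats)=608
  Geneva: ids {1, 2, 13} → MIN(price - seats)=84
  Reno: ids {3, 7, 10, 12} → MIN(price - seats)=46
  Seoul: ids {4, 6, 9, 11, 14} → MIN(price - seats)=166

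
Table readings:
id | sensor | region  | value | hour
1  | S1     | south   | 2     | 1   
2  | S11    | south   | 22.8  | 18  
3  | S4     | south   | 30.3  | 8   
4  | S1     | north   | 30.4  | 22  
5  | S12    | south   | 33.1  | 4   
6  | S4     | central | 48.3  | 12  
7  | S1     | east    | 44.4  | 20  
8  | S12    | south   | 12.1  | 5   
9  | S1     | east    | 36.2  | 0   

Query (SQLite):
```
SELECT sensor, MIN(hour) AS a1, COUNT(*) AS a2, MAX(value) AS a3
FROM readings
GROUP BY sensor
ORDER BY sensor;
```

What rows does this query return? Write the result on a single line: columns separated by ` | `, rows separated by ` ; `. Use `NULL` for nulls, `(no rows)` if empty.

S1 | 0 | 4 | 44.4 ; S11 | 18 | 1 | 22.8 ; S12 | 4 | 2 | 33.1 ; S4 | 8 | 2 | 48.3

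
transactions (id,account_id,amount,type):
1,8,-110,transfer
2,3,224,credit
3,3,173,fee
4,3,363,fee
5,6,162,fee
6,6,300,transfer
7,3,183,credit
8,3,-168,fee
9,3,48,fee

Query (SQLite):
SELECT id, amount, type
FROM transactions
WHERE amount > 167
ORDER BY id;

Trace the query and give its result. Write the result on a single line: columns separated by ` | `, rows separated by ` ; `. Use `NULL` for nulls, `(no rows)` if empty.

2 | 224 | credit ; 3 | 173 | fee ; 4 | 363 | fee ; 6 | 300 | transfer ; 7 | 183 | credit

amount > 167: ids {2, 3, 4, 6, 7}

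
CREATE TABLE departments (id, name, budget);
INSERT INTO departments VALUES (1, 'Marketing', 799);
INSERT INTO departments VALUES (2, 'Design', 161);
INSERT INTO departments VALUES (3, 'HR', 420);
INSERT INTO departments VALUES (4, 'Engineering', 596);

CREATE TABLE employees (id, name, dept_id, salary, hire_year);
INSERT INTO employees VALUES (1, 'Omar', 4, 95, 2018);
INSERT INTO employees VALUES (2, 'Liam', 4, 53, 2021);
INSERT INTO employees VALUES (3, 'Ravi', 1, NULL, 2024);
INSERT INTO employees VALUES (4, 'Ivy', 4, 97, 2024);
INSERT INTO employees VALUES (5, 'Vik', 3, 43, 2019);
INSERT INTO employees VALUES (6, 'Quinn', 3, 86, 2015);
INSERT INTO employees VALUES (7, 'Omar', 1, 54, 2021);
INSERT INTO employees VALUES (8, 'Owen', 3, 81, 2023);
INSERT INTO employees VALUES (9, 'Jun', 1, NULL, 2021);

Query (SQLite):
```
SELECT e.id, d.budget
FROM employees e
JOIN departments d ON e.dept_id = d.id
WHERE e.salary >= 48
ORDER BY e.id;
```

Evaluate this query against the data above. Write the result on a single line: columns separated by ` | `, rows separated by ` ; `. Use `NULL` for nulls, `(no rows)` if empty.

1 | 596 ; 2 | 596 ; 4 | 596 ; 6 | 420 ; 7 | 799 ; 8 | 420

Each employees row matches the departments row where dept_id = departments.id.
Then keep rows with e.salary >= 48.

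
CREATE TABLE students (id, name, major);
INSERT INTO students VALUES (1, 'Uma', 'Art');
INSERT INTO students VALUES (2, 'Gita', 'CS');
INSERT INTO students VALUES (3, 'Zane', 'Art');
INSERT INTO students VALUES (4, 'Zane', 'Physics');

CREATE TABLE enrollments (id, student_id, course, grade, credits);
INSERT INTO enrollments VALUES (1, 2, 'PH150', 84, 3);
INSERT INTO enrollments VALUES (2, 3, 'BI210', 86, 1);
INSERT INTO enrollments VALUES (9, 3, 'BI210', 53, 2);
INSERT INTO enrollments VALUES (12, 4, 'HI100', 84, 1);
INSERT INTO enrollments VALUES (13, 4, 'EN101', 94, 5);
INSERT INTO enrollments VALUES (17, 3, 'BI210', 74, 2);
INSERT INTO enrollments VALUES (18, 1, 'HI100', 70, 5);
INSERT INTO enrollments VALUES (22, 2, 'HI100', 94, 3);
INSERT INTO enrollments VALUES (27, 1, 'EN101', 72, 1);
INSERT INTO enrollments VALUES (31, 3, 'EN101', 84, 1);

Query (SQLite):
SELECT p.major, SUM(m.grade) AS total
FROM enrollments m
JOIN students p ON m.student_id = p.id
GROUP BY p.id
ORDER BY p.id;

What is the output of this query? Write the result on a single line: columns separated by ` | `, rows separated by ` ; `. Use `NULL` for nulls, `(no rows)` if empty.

Art | 142 ; CS | 178 ; Art | 297 ; Physics | 178

Join each enrollments row to its students via student_id.
Group joined rows by students.id; compute SUM(m.grade) per group.
  1: ids {18, 27} → SUM(m.grade)=142
  2: ids {1, 22} → SUM(m.grade)=178
  3: ids {2, 9, 17, 31} → SUM(m.grade)=297
  4: ids {12, 13} → SUM(m.grade)=178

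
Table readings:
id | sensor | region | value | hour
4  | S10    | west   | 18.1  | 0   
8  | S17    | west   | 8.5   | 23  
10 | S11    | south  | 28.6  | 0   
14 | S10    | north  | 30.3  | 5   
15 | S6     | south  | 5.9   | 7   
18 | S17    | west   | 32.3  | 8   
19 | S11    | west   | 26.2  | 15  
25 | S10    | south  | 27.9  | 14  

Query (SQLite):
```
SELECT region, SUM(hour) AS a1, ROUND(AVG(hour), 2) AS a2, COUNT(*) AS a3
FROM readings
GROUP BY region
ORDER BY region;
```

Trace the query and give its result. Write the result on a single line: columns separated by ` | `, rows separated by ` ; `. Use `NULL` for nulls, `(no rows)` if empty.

Group readings by region.
Per group compute: SUM(hour), ROUND(AVG(hour), 2), COUNT(*).
  north: ids {14} → SUM(hour)=5, ROUND(AVG(hour), 2)=5, COUNT(*)=1
  south: ids {10, 15, 25} → SUM(hour)=21, ROUND(AVG(hour), 2)=7, COUNT(*)=3
  west: ids {4, 8, 18, 19} → SUM(hour)=46, ROUND(AVG(hour), 2)=11.5, COUNT(*)=4

north | 5 | 5 | 1 ; south | 21 | 7 | 3 ; west | 46 | 11.5 | 4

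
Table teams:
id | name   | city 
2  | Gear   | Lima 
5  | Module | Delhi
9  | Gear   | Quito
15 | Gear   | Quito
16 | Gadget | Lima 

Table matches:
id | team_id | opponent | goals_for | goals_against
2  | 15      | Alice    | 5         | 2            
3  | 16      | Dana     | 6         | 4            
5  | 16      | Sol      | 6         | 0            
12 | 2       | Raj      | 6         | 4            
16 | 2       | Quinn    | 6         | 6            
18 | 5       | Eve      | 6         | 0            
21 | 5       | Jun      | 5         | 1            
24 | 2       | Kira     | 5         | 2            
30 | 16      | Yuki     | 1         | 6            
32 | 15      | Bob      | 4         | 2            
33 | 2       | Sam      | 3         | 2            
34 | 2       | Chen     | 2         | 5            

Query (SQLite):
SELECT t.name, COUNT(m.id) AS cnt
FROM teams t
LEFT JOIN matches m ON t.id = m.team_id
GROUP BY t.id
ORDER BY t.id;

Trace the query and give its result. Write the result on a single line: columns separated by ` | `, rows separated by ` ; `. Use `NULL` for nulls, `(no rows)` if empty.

LEFT JOIN keeps every teams row; unmatched ones get NULL for matches columns.
Group by teams.id and compute COUNT(m.id). COUNT(col) of an all-NULL group is 0.
  2: ids {12, 16, 24, 33, 34} → COUNT(m.id)=5
  5: ids {18, 21} → COUNT(m.id)=2
  9: ids {—} → COUNT(m.id)=0
  15: ids {2, 32} → COUNT(m.id)=2
  16: ids {3, 5, 30} → COUNT(m.id)=3

Gear | 5 ; Module | 2 ; Gear | 0 ; Gear | 2 ; Gadget | 3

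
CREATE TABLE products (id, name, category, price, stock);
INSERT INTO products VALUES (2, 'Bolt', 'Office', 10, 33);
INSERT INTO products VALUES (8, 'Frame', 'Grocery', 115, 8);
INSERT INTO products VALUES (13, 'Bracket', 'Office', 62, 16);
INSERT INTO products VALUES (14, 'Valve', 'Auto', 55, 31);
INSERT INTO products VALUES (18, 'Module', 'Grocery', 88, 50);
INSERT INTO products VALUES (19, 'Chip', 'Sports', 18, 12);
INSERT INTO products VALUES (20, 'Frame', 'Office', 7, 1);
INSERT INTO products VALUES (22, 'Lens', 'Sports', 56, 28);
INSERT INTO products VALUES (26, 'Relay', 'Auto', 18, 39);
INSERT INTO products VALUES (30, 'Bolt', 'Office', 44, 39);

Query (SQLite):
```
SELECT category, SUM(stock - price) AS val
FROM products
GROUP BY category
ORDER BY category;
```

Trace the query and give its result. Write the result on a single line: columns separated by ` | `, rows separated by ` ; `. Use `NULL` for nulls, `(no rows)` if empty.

Auto | -3 ; Grocery | -145 ; Office | -34 ; Sports | -34

For each row compute stock - price.
Group by category; take SUM of the expression per group.
  Auto: ids {14, 26} → SUM(stock - price)=-3
  Grocery: ids {8, 18} → SUM(stock - price)=-145
  Office: ids {2, 13, 20, 30} → SUM(stock - price)=-34
  Sports: ids {19, 22} → SUM(stock - price)=-34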